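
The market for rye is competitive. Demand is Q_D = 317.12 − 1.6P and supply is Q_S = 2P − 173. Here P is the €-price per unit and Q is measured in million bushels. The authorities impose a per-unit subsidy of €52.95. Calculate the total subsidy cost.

€7749.53 million

In inverse form: demand P = 198.2 − 0.625Q, supply P = 86.5 + 0.5Q.
Competitive equilibrium: 198.2 − 0.625Q = 86.5 + 0.5Q → Q* = 99.2889, P* = 136.1444.
The subsidy lowers effective supply by 52.95: P = 33.55 + 0.5Q.
New quantity: 198.2 − 0.625Q = 33.55 + 0.5Q → Q' = 146.3556.
Total subsidy cost = 52.95 × 146.3556 = €7749.53 million.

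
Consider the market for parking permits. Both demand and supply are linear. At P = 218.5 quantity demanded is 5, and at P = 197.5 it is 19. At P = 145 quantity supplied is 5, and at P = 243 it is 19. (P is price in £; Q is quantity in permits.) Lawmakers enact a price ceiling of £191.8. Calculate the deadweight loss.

Demand slope = (197.5 − 218.5)/(19 − 5) = −1.5, so P = 226 − 1.5Q.
Supply slope = (243 − 145)/(19 − 5) = 7, so P = 110 + 7Q.
Competitive equilibrium: 226 − 1.5Q = 110 + 7Q → Q* = 13.6471, P* = 205.5294.
At the ceiling P = 191.8, quantity supplied = (191.8 − 110)/7 = 11.6857.
Willingness to pay at Q' = 11.6857: 226 − 1.5·11.6857 = 208.4715.
ΔQ = 13.6471 − 11.6857 = 1.9614; wedge = 208.4715 − 191.8 = 16.6715.
DWL = ½ × 1.9614 × 16.6715 = £16.35.

£16.35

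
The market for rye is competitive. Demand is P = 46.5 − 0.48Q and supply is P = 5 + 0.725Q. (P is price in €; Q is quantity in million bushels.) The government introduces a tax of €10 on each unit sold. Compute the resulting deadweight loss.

€41.49 million

Competitive equilibrium: 46.5 − 0.48Q = 5 + 0.725Q → Q* = 34.4398, P* = 29.9689.
With the tax, the buyer price exceeds the seller price by 10: (46.5 − 0.48Q) − (5 + 0.725Q) = 10 → Q' = 26.1411.
ΔQ = 34.4398 − 26.1411 = 8.2987; the wedge equals the tax, 10.
Welfare loss = ½ × 8.2987 × 10 = €41.49 million.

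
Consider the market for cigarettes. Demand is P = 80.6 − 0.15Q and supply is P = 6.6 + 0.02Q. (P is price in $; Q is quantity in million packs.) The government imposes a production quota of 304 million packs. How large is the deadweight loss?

$1465.24 million

Competitive equilibrium: 80.6 − 0.15Q = 6.6 + 0.02Q → Q* = 435.2941, P* = 15.3059.
At Q = 304: demand price = 80.6 − 0.15·304 = 35; supply price = 6.6 + 0.02·304 = 12.68.
ΔQ = 435.2941 − 304 = 131.2941; wedge = 35 − 12.68 = 22.32.
Deadweight loss = ½ × 131.2941 × 22.32 = $1465.24 million.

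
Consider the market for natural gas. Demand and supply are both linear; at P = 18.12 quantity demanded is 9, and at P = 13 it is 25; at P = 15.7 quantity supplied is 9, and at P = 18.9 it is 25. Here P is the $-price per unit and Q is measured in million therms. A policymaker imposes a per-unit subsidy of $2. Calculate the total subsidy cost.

$35 million

Demand slope = (13 − 18.12)/(25 − 9) = −0.32, so P = 21 − 0.32Q.
Supply slope = (18.9 − 15.7)/(25 − 9) = 0.2, so P = 13.9 + 0.2Q.
Competitive equilibrium: 21 − 0.32Q = 13.9 + 0.2Q → Q* = 13.6538, P* = 16.6308.
The subsidy lowers effective supply by 2: P = 11.9 + 0.2Q.
New quantity: 21 − 0.32Q = 11.9 + 0.2Q → Q' = 17.5.
Total subsidy cost = 2 × 17.5 = $35 million.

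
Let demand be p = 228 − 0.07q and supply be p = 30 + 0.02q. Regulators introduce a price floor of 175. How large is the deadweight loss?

93682.65

Competitive equilibrium: 228 − 0.07q = 30 + 0.02q → q* = 2200, p* = 74.
At the floor p = 175, quantity demanded = (228 − 175)/0.07 = 757.14286.
Sellers' marginal cost at q' = 757.14286: 30 + 0.02·757.14286 = 45.14286.
Δq = 2200 − 757.14286 = 1442.85714; wedge = 175 − 45.14286 = 129.85714.
The triangle = ½ × 1442.85714 × 129.85714 = 93682.65.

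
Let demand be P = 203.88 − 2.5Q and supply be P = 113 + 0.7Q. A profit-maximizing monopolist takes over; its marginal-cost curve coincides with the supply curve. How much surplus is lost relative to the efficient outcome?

248.25

Competitive equilibrium: 203.88 − 2.5Q = 113 + 0.7Q → Q* = 28.4, P* = 132.88.
Marginal revenue: MR = 203.88 − 5Q. Set MR = MC: 203.88 − 5Q = 113 + 0.7Q → Q_m = 15.9439.
Price P_m = 203.88 − 2.5·15.9439 = 164.0203; MC(Q_m) = 113 + 0.7·15.9439 = 124.1607.
Competitive Q* = 28.4, so ΔQ = 12.4561; wedge = 164.0203 − 124.1607 = 39.8596.
The triangle = ½ × 12.4561 × 39.8596 = 248.25.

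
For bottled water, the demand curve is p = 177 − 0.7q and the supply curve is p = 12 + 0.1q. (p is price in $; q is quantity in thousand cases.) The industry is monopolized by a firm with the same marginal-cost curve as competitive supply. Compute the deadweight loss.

Competitive equilibrium: 177 − 0.7q = 12 + 0.1q → q* = 206.25, p* = 32.625.
Marginal revenue: MR = 177 − 1.4q. Set MR = MC: 177 − 1.4q = 12 + 0.1q → q_m = 110.
Price p_m = 177 − 0.7·110 = 100; MC(q_m) = 12 + 0.1·110 = 23.
Competitive q* = 206.25, so Δq = 96.25; wedge = 100 − 23 = 77.
The triangle = ½ × 96.25 × 77 = $3705.625 thousand.

$3705.625 thousand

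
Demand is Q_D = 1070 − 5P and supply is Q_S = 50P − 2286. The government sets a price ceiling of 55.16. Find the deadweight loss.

In inverse form: demand P = 214 − 0.2Q, supply P = 45.72 + 0.02Q.
Competitive equilibrium: 214 − 0.2Q = 45.72 + 0.02Q → Q* = 764.9091, P* = 61.0182.
At the ceiling P = 55.16, quantity supplied = (55.16 − 45.72)/0.02 = 472.
Willingness to pay at Q' = 472: 214 − 0.2·472 = 119.6.
ΔQ = 764.9091 − 472 = 292.9091; wedge = 119.6 − 55.16 = 64.44.
Deadweight loss = ½ × 292.9091 × 64.44 = 9437.53.

9437.53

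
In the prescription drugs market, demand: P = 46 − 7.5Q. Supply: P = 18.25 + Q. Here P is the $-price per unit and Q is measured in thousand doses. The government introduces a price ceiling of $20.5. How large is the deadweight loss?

Competitive equilibrium: 46 − 7.5Q = 18.25 + Q → Q* = 3.2647, P* = 21.5147.
At the ceiling P = 20.5, quantity supplied = (20.5 − 18.25)/1 = 2.25.
Willingness to pay at Q' = 2.25: 46 − 7.5·2.25 = 29.125.
ΔQ = 3.2647 − 2.25 = 1.0147; wedge = 29.125 − 20.5 = 8.625.
Deadweight loss = ½ × 1.0147 × 8.625 = $4.38 thousand.

$4.38 thousand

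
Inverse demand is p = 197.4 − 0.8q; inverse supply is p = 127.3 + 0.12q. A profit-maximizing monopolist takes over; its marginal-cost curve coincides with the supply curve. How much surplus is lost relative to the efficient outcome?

Competitive equilibrium: 197.4 − 0.8q = 127.3 + 0.12q → q* = 76.1957, p* = 136.4435.
Marginal revenue: MR = 197.4 − 1.6q. Set MR = MC: 197.4 − 1.6q = 127.3 + 0.12q → q_m = 40.7558.
Price p_m = 197.4 − 0.8·40.7558 = 164.7954; MC(q_m) = 127.3 + 0.12·40.7558 = 132.1907.
Competitive q* = 76.1957, so Δq = 35.4399; wedge = 164.7954 − 132.1907 = 32.6047.
DWL = ½ × 35.4399 × 32.6047 = 577.75.

577.75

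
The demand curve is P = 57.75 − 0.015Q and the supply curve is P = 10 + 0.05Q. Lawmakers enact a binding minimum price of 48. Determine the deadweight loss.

232.69

Competitive equilibrium: 57.75 − 0.015Q = 10 + 0.05Q → Q* = 734.6154, P* = 46.7308.
At the floor P = 48, quantity demanded = (57.75 − 48)/0.015 = 650.
Sellers' marginal cost at Q' = 650: 10 + 0.05·650 = 42.5.
ΔQ = 734.6154 − 650 = 84.6154; wedge = 48 − 42.5 = 5.5.
Welfare loss = ½ × 84.6154 × 5.5 = 232.69.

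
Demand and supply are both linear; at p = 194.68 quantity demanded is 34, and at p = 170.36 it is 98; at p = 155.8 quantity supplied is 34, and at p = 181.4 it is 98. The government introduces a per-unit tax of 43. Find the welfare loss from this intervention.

1185.26

Demand slope = (170.36 − 194.68)/(98 − 34) = −0.38, so p = 207.6 − 0.38q.
Supply slope = (181.4 − 155.8)/(98 − 34) = 0.4, so p = 142.2 + 0.4q.
Competitive equilibrium: 207.6 − 0.38q = 142.2 + 0.4q → q* = 83.8462, p* = 175.7385.
With the tax, the buyer price exceeds the seller price by 43: (207.6 − 0.38q) − (142.2 + 0.4q) = 43 → q' = 28.7179.
Δq = 83.8462 − 28.7179 = 55.1283; the wedge equals the tax, 43.
Deadweight loss = ½ × 55.1283 × 43 = 1185.26.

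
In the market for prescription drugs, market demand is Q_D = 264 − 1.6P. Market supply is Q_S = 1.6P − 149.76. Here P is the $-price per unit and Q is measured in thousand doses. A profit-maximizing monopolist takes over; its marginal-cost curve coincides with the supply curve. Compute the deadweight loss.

$226.576 thousand

In inverse form: demand P = 165 − 0.625Q, supply P = 93.6 + 0.625Q.
Competitive equilibrium: 165 − 0.625Q = 93.6 + 0.625Q → Q* = 57.12, P* = 129.3.
Marginal revenue: MR = 165 − 1.25Q. Set MR = MC: 165 − 1.25Q = 93.6 + 0.625Q → Q_m = 38.08.
Price P_m = 165 − 0.625·38.08 = 141.2; MC(Q_m) = 93.6 + 0.625·38.08 = 117.4.
Competitive Q* = 57.12, so ΔQ = 19.04; wedge = 141.2 − 117.4 = 23.8.
Deadweight loss = ½ × 19.04 × 23.8 = $226.576 thousand.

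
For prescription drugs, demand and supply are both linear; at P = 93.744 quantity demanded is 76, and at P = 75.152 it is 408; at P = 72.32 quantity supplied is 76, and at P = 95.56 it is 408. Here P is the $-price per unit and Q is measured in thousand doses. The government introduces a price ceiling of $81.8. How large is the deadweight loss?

$75.43 thousand

Demand slope = (75.152 − 93.744)/(408 − 76) = −0.056, so P = 98 − 0.056Q.
Supply slope = (95.56 − 72.32)/(408 − 76) = 0.07, so P = 67 + 0.07Q.
Competitive equilibrium: 98 − 0.056Q = 67 + 0.07Q → Q* = 246.0317, P* = 84.2222.
At the ceiling P = 81.8, quantity supplied = (81.8 − 67)/0.07 = 211.4286.
Willingness to pay at Q' = 211.4286: 98 − 0.056·211.4286 = 86.16.
ΔQ = 246.0317 − 211.4286 = 34.6031; wedge = 86.16 − 81.8 = 4.36.
Welfare loss = ½ × 34.6031 × 4.36 = $75.43 thousand.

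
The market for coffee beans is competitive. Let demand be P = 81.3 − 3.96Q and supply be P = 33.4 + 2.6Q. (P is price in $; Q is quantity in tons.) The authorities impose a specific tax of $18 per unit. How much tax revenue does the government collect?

Competitive equilibrium: 81.3 − 3.96Q = 33.4 + 2.6Q → Q* = 7.3018, P* = 52.3848.
With the tax, the buyer price exceeds the seller price by 18: (81.3 − 3.96Q) − (33.4 + 2.6Q) = 18 → Q' = 4.5579.
Tax revenue = 18 × 4.5579 = $82.04.

$82.04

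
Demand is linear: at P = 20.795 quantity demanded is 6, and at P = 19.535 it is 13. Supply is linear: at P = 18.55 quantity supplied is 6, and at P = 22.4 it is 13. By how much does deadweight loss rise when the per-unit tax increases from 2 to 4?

Demand slope = (19.535 − 20.795)/(13 − 6) = −0.18, so P = 21.875 − 0.18Q.
Supply slope = (22.4 − 18.55)/(13 − 6) = 0.55, so P = 15.25 + 0.55Q.
Competitive equilibrium: 21.875 − 0.18Q = 15.25 + 0.55Q → Q* = 9.0753, P* = 20.2414.
For a per-unit tax t: ΔQ = t/0.73, so DWL = ½·t·(t/0.73) = t²/1.46.
At t = 2: DWL = 2.74. At t = 4: DWL = 10.959.
Increase = 10.959 − 2.74 = 8.22.

8.22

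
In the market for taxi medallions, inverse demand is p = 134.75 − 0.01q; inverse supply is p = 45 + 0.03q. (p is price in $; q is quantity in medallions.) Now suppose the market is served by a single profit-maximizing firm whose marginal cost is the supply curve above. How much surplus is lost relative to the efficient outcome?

$4027.53

Competitive equilibrium: 134.75 − 0.01q = 45 + 0.03q → q* = 2243.75, p* = 112.3125.
Marginal revenue: MR = 134.75 − 0.02q. Set MR = MC: 134.75 − 0.02q = 45 + 0.03q → q_m = 1795.
Price p_m = 134.75 − 0.01·1795 = 116.8; MC(q_m) = 45 + 0.03·1795 = 98.85.
Competitive q* = 2243.75, so Δq = 448.75; wedge = 116.8 − 98.85 = 17.95.
Welfare loss = ½ × 448.75 × 17.95 = $4027.53.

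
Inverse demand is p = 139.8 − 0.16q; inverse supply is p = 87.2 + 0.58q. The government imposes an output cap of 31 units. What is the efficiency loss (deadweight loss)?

594.40

Competitive equilibrium: 139.8 − 0.16q = 87.2 + 0.58q → q* = 71.0811, p* = 128.427.
At q = 31: demand price = 139.8 − 0.16·31 = 134.84; supply price = 87.2 + 0.58·31 = 105.18.
Δq = 71.0811 − 31 = 40.0811; wedge = 134.84 − 105.18 = 29.66.
DWL = ½ × 40.0811 × 29.66 = 594.40.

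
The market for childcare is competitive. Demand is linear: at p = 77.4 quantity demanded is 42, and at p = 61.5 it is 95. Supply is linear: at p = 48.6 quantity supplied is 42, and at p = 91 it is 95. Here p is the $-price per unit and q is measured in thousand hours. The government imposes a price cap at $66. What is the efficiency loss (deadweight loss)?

$10.80 thousand

Demand slope = (61.5 − 77.4)/(95 − 42) = −0.3, so p = 90 − 0.3q.
Supply slope = (91 − 48.6)/(95 − 42) = 0.8, so p = 15 + 0.8q.
Competitive equilibrium: 90 − 0.3q = 15 + 0.8q → q* = 68.1818, p* = 69.5455.
At the ceiling p = 66, quantity supplied = (66 − 15)/0.8 = 63.75.
Willingness to pay at q' = 63.75: 90 − 0.3·63.75 = 70.875.
Δq = 68.1818 − 63.75 = 4.4318; wedge = 70.875 − 66 = 4.875.
Deadweight loss = ½ × 4.4318 × 4.875 = $10.80 thousand.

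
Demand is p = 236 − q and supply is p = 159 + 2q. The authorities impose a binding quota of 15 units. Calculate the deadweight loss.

170.67

Competitive equilibrium: 236 − q = 159 + 2q → q* = 25.6667, p* = 210.3333.
At q = 15: demand price = 236 − 1·15 = 221; supply price = 159 + 2·15 = 189.
Δq = 25.6667 − 15 = 10.6667; wedge = 221 − 189 = 32.
DWL = ½ × 10.6667 × 32 = 170.67.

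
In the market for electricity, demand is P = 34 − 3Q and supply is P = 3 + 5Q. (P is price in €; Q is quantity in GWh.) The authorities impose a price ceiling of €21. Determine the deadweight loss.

Competitive equilibrium: 34 − 3Q = 3 + 5Q → Q* = 3.875, P* = 22.375.
At the ceiling P = 21, quantity supplied = (21 − 3)/5 = 3.6.
Willingness to pay at Q' = 3.6: 34 − 3·3.6 = 23.2.
ΔQ = 3.875 − 3.6 = 0.275; wedge = 23.2 − 21 = 2.2.
Welfare loss = ½ × 0.275 × 2.2 = €0.30.

€0.30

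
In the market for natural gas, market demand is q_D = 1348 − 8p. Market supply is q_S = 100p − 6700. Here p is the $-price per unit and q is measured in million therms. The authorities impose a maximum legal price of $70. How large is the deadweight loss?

In inverse form: demand p = 168.5 − 0.125q, supply p = 67 + 0.01q.
Competitive equilibrium: 168.5 − 0.125q = 67 + 0.01q → q* = 751.8519, p* = 74.5185.
At the ceiling p = 70, quantity supplied = (70 − 67)/0.01 = 300.
Willingness to pay at q' = 300: 168.5 − 0.125·300 = 131.
Δq = 751.8519 − 300 = 451.8519; wedge = 131 − 70 = 61.
DWL = ½ × 451.8519 × 61 = $13781.48 million.

$13781.48 million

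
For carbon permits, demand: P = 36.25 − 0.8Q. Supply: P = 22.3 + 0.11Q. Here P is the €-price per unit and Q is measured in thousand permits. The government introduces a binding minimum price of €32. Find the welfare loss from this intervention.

€45.66 thousand

Competitive equilibrium: 36.25 − 0.8Q = 22.3 + 0.11Q → Q* = 15.3297, P* = 23.9863.
At the floor P = 32, quantity demanded = (36.25 − 32)/0.8 = 5.3125.
Sellers' marginal cost at Q' = 5.3125: 22.3 + 0.11·5.3125 = 22.8844.
ΔQ = 15.3297 − 5.3125 = 10.0172; wedge = 32 − 22.8844 = 9.1156.
DWL = ½ × 10.0172 × 9.1156 = €45.66 thousand.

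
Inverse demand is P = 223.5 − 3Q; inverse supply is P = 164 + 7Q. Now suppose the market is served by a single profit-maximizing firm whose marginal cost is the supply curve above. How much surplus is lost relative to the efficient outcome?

Competitive equilibrium: 223.5 − 3Q = 164 + 7Q → Q* = 5.95, P* = 205.65.
Marginal revenue: MR = 223.5 − 6Q. Set MR = MC: 223.5 − 6Q = 164 + 7Q → Q_m = 4.5769.
Price P_m = 223.5 − 3·4.5769 = 209.7693; MC(Q_m) = 164 + 7·4.5769 = 196.0383.
Competitive Q* = 5.95, so ΔQ = 1.3731; wedge = 209.7693 − 196.0383 = 13.731.
Welfare loss = ½ × 1.3731 × 13.731 = 9.43.

9.43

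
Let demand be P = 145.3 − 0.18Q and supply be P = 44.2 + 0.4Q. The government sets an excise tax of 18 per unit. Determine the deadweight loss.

279.31

Competitive equilibrium: 145.3 − 0.18Q = 44.2 + 0.4Q → Q* = 174.3103, P* = 113.9241.
With the tax, the buyer price exceeds the seller price by 18: (145.3 − 0.18Q) − (44.2 + 0.4Q) = 18 → Q' = 143.2759.
ΔQ = 174.3103 − 143.2759 = 31.0344; the wedge equals the tax, 18.
DWL = ½ × 31.0344 × 18 = 279.31.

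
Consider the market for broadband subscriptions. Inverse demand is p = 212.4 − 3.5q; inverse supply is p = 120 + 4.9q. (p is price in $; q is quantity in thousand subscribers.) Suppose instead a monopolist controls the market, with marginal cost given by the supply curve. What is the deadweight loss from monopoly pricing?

Competitive equilibrium: 212.4 − 3.5q = 120 + 4.9q → q* = 11, p* = 173.9.
Marginal revenue: MR = 212.4 − 7q. Set MR = MC: 212.4 − 7q = 120 + 4.9q → q_m = 7.7647.
Price p_m = 212.4 − 3.5·7.7647 = 185.2236; MC(q_m) = 120 + 4.9·7.7647 = 158.047.
Competitive q* = 11, so Δq = 3.2353; wedge = 185.2236 − 158.047 = 27.1766.
The triangle = ½ × 3.2353 × 27.1766 = $43.96 thousand.

$43.96 thousand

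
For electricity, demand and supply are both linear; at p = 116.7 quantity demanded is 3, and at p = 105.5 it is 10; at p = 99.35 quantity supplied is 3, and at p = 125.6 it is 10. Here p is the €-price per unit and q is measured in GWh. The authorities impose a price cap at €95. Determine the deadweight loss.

Demand slope = (105.5 − 116.7)/(10 − 3) = −1.6, so p = 121.5 − 1.6q.
Supply slope = (125.6 − 99.35)/(10 − 3) = 3.75, so p = 88.1 + 3.75q.
Competitive equilibrium: 121.5 − 1.6q = 88.1 + 3.75q → q* = 6.243, p* = 111.5112.
At the ceiling p = 95, quantity supplied = (95 − 88.1)/3.75 = 1.84.
Willingness to pay at q' = 1.84: 121.5 − 1.6·1.84 = 118.556.
Δq = 6.243 − 1.84 = 4.403; wedge = 118.556 − 95 = 23.556.
Welfare loss = ½ × 4.403 × 23.556 = €51.86.

€51.86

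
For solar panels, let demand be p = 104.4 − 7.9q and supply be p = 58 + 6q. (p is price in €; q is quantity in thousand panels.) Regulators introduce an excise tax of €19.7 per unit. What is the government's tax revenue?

€37.84 thousand

Competitive equilibrium: 104.4 − 7.9q = 58 + 6q → q* = 3.3381, p* = 78.0288.
With the tax, the buyer price exceeds the seller price by 19.7: (104.4 − 7.9q) − (58 + 6q) = 19.7 → q' = 1.9209.
Tax revenue = 19.7 × 1.9209 = €37.84 thousand.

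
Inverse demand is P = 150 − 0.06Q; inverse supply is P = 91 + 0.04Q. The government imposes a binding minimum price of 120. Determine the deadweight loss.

Competitive equilibrium: 150 − 0.06Q = 91 + 0.04Q → Q* = 590, P* = 114.6.
At the floor P = 120, quantity demanded = (150 − 120)/0.06 = 500.
Sellers' marginal cost at Q' = 500: 91 + 0.04·500 = 111.
ΔQ = 590 − 500 = 90; wedge = 120 − 111 = 9.
DWL = ½ × 90 × 9 = 405.

405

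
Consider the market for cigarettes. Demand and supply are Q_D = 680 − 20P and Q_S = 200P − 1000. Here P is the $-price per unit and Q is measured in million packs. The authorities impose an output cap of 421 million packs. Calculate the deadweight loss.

In inverse form: demand P = 34 − 0.05Q, supply P = 5 + 0.005Q.
Competitive equilibrium: 34 − 0.05Q = 5 + 0.005Q → Q* = 527.2727, P* = 7.6364.
At Q = 421: demand price = 34 − 0.05·421 = 12.95; supply price = 5 + 0.005·421 = 7.105.
ΔQ = 527.2727 − 421 = 106.2727; wedge = 12.95 − 7.105 = 5.845.
Welfare loss = ½ × 106.2727 × 5.845 = $310.58 million.

$310.58 million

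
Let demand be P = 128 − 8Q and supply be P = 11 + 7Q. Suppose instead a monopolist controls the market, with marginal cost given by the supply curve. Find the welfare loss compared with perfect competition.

55.20

Competitive equilibrium: 128 − 8Q = 11 + 7Q → Q* = 7.8, P* = 65.6.
Marginal revenue: MR = 128 − 16Q. Set MR = MC: 128 − 16Q = 11 + 7Q → Q_m = 5.087.
Price P_m = 128 − 8·5.087 = 87.304; MC(Q_m) = 11 + 7·5.087 = 46.609.
Competitive Q* = 7.8, so ΔQ = 2.713; wedge = 87.304 − 46.609 = 40.695.
The triangle = ½ × 2.713 × 40.695 = 55.20.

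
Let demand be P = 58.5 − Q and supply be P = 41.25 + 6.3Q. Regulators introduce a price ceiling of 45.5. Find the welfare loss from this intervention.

Competitive equilibrium: 58.5 − Q = 41.25 + 6.3Q → Q* = 2.363, P* = 56.137.
At the ceiling P = 45.5, quantity supplied = (45.5 − 41.25)/6.3 = 0.6746.
Willingness to pay at Q' = 0.6746: 58.5 − 1·0.6746 = 57.8254.
ΔQ = 2.363 − 0.6746 = 1.6884; wedge = 57.8254 − 45.5 = 12.3254.
DWL = ½ × 1.6884 × 12.3254 = 10.41.

10.41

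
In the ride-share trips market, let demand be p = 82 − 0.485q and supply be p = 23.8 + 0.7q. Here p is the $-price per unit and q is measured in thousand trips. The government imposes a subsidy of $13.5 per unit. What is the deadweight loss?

$76.90 thousand

Competitive equilibrium: 82 − 0.485q = 23.8 + 0.7q → q* = 49.1139, p* = 58.1797.
The subsidy lowers effective supply by 13.5: p = 10.3 + 0.7q.
New quantity: 82 − 0.485q = 10.3 + 0.7q → q' = 60.5063.
Overproduction Δq = 60.5063 − 49.1139 = 11.3924; wedge = subsidy = 13.5.
DWL = ½ × 11.3924 × 13.5 = $76.90 thousand.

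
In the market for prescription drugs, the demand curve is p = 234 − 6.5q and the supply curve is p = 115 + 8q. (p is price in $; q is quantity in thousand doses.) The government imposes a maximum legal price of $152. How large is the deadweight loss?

Competitive equilibrium: 234 − 6.5q = 115 + 8q → q* = 8.2069, p* = 180.6552.
At the ceiling p = 152, quantity supplied = (152 − 115)/8 = 4.625.
Willingness to pay at q' = 4.625: 234 − 6.5·4.625 = 203.9375.
Δq = 8.2069 − 4.625 = 3.5819; wedge = 203.9375 − 152 = 51.9375.
DWL = ½ × 3.5819 × 51.9375 = $93.02 thousand.

$93.02 thousand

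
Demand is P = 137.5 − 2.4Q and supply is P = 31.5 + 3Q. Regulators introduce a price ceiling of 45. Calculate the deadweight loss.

618.05

Competitive equilibrium: 137.5 − 2.4Q = 31.5 + 3Q → Q* = 19.62963, P* = 90.38889.
At the ceiling P = 45, quantity supplied = (45 − 31.5)/3 = 4.5.
Willingness to pay at Q' = 4.5: 137.5 − 2.4·4.5 = 126.7.
ΔQ = 19.62963 − 4.5 = 15.12963; wedge = 126.7 − 45 = 81.7.
The triangle = ½ × 15.12963 × 81.7 = 618.05.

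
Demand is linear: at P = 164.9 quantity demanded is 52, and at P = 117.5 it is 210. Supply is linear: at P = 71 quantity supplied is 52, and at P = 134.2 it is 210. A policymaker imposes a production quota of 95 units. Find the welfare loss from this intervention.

Demand slope = (117.5 − 164.9)/(210 − 52) = −0.3, so P = 180.5 − 0.3Q.
Supply slope = (134.2 − 71)/(210 − 52) = 0.4, so P = 50.2 + 0.4Q.
Competitive equilibrium: 180.5 − 0.3Q = 50.2 + 0.4Q → Q* = 186.1429, P* = 124.6571.
At Q = 95: demand price = 180.5 − 0.3·95 = 152; supply price = 50.2 + 0.4·95 = 88.2.
ΔQ = 186.1429 − 95 = 91.1429; wedge = 152 − 88.2 = 63.8.
Deadweight loss = ½ × 91.1429 × 63.8 = 2907.46.

2907.46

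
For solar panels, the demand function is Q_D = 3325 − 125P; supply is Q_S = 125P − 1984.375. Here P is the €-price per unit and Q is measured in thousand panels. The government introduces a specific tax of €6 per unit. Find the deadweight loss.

In inverse form: demand P = 26.6 − 0.008Q, supply P = 15.875 + 0.008Q.
Competitive equilibrium: 26.6 − 0.008Q = 15.875 + 0.008Q → Q* = 670.3125, P* = 21.2375.
With the tax, the buyer price exceeds the seller price by 6: (26.6 − 0.008Q) − (15.875 + 0.008Q) = 6 → Q' = 295.3125.
ΔQ = 670.3125 − 295.3125 = 375; the wedge equals the tax, 6.
DWL = ½ × 375 × 6 = €1125 thousand.

€1125 thousand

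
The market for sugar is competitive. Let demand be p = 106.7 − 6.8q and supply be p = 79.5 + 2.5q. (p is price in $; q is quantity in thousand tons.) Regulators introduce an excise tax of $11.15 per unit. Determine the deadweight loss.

$6.68 thousand

Competitive equilibrium: 106.7 − 6.8q = 79.5 + 2.5q → q* = 2.9247, p* = 86.8118.
With the tax, the buyer price exceeds the seller price by 11.15: (106.7 − 6.8q) − (79.5 + 2.5q) = 11.15 → q' = 1.7258.
Δq = 2.9247 − 1.7258 = 1.1989; the wedge equals the tax, 11.15.
Welfare loss = ½ × 1.1989 × 11.15 = $6.68 thousand.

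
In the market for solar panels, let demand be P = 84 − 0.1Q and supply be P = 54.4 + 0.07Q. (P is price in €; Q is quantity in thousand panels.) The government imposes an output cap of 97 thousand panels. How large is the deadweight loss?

€505.51 thousand

Competitive equilibrium: 84 − 0.1Q = 54.4 + 0.07Q → Q* = 174.1176, P* = 66.5882.
At Q = 97: demand price = 84 − 0.1·97 = 74.3; supply price = 54.4 + 0.07·97 = 61.19.
ΔQ = 174.1176 − 97 = 77.1176; wedge = 74.3 − 61.19 = 13.11.
Welfare loss = ½ × 77.1176 × 13.11 = €505.51 thousand.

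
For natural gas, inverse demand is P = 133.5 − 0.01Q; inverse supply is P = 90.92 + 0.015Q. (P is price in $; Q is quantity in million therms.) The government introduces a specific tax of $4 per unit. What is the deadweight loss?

$320 million

Competitive equilibrium: 133.5 − 0.01Q = 90.92 + 0.015Q → Q* = 1703.2, P* = 116.468.
With the tax, the buyer price exceeds the seller price by 4: (133.5 − 0.01Q) − (90.92 + 0.015Q) = 4 → Q' = 1543.2.
ΔQ = 1703.2 − 1543.2 = 160; the wedge equals the tax, 4.
Welfare loss = ½ × 160 × 4 = $320 million.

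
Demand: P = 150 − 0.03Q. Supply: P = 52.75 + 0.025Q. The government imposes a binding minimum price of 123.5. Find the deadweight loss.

21531.31

Competitive equilibrium: 150 − 0.03Q = 52.75 + 0.025Q → Q* = 1768.18182, P* = 96.95455.
At the floor P = 123.5, quantity demanded = (150 − 123.5)/0.03 = 883.33333.
Sellers' marginal cost at Q' = 883.33333: 52.75 + 0.025·883.33333 = 74.83333.
ΔQ = 1768.18182 − 883.33333 = 884.84849; wedge = 123.5 − 74.83333 = 48.66667.
The triangle = ½ × 884.84849 × 48.66667 = 21531.31.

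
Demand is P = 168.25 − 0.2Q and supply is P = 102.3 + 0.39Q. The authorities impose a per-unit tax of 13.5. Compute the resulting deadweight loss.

154.45

Competitive equilibrium: 168.25 − 0.2Q = 102.3 + 0.39Q → Q* = 111.7797, P* = 145.8941.
With the tax, the buyer price exceeds the seller price by 13.5: (168.25 − 0.2Q) − (102.3 + 0.39Q) = 13.5 → Q' = 88.8983.
ΔQ = 111.7797 − 88.8983 = 22.8814; the wedge equals the tax, 13.5.
The triangle = ½ × 22.8814 × 13.5 = 154.45.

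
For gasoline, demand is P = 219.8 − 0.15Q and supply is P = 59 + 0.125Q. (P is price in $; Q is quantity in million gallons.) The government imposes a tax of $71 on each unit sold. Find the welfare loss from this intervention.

$9165.45 million

Competitive equilibrium: 219.8 − 0.15Q = 59 + 0.125Q → Q* = 584.7273, P* = 132.0909.
With the tax, the buyer price exceeds the seller price by 71: (219.8 − 0.15Q) − (59 + 0.125Q) = 71 → Q' = 326.5455.
ΔQ = 584.7273 − 326.5455 = 258.1818; the wedge equals the tax, 71.
Welfare loss = ½ × 258.1818 × 71 = $9165.45 million.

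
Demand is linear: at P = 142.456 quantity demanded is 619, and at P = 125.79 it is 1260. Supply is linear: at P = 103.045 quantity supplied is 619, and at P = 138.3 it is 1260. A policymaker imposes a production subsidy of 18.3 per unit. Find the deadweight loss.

2067.22

Demand slope = (125.79 − 142.456)/(1260 − 619) = −0.026, so P = 158.55 − 0.026Q.
Supply slope = (138.3 − 103.045)/(1260 − 619) = 0.055, so P = 69 + 0.055Q.
Competitive equilibrium: 158.55 − 0.026Q = 69 + 0.055Q → Q* = 1105.5556, P* = 129.8056.
The subsidy lowers effective supply by 18.3: P = 50.7 + 0.055Q.
New quantity: 158.55 − 0.026Q = 50.7 + 0.055Q → Q' = 1331.4815.
Overproduction ΔQ = 1331.4815 − 1105.5556 = 225.9259; wedge = subsidy = 18.3.
DWL = ½ × 225.9259 × 18.3 = 2067.22.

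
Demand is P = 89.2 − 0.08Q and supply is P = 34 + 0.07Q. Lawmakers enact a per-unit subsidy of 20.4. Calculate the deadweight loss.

1387.20

Competitive equilibrium: 89.2 − 0.08Q = 34 + 0.07Q → Q* = 368, P* = 59.76.
The subsidy lowers effective supply by 20.4: P = 13.6 + 0.07Q.
New quantity: 89.2 − 0.08Q = 13.6 + 0.07Q → Q' = 504.
Overproduction ΔQ = 504 − 368 = 136; wedge = subsidy = 20.4.
Welfare loss = ½ × 136 × 20.4 = 1387.20.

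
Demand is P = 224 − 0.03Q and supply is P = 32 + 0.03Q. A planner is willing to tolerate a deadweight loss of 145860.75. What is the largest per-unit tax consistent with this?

Competitive equilibrium: 224 − 0.03Q = 32 + 0.03Q → Q* = 3200, P* = 128.
A tax t gives ΔQ = t/0.06 and wedge t, so DWL = t²/0.12.
t²/0.12 = 145860.75 → t² = 17503.29 → t = 132.3.

132.3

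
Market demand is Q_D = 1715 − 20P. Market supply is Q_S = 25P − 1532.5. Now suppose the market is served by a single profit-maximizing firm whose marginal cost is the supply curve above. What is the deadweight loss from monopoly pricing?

In inverse form: demand P = 85.75 − 0.05Q, supply P = 61.3 + 0.04Q.
Competitive equilibrium: 85.75 − 0.05Q = 61.3 + 0.04Q → Q* = 271.66667, P* = 72.16667.
Marginal revenue: MR = 85.75 − 0.1Q. Set MR = MC: 85.75 − 0.1Q = 61.3 + 0.04Q → Q_m = 174.64286.
Price P_m = 85.75 − 0.05·174.64286 = 77.01786; MC(Q_m) = 61.3 + 0.04·174.64286 = 68.28571.
Competitive Q* = 271.66667, so ΔQ = 97.02381; wedge = 77.01786 − 68.28571 = 8.73215.
DWL = ½ × 97.02381 × 8.73215 = 423.61.

423.61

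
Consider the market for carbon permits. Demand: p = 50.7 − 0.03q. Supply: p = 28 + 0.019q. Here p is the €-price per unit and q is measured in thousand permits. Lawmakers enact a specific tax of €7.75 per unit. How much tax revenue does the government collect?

€2364.54 thousand

Competitive equilibrium: 50.7 − 0.03q = 28 + 0.019q → q* = 463.2653, p* = 36.802.
With the tax, the buyer price exceeds the seller price by 7.75: (50.7 − 0.03q) − (28 + 0.019q) = 7.75 → q' = 305.102.
Tax revenue = 7.75 × 305.102 = €2364.54 thousand.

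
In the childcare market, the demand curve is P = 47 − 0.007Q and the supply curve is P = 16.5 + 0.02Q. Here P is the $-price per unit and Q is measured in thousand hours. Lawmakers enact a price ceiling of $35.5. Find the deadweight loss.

$435.60 thousand

Competitive equilibrium: 47 − 0.007Q = 16.5 + 0.02Q → Q* = 1129.6296, P* = 39.0926.
At the ceiling P = 35.5, quantity supplied = (35.5 − 16.5)/0.02 = 950.
Willingness to pay at Q' = 950: 47 − 0.007·950 = 40.35.
ΔQ = 1129.6296 − 950 = 179.6296; wedge = 40.35 − 35.5 = 4.85.
DWL = ½ × 179.6296 × 4.85 = $435.60 thousand.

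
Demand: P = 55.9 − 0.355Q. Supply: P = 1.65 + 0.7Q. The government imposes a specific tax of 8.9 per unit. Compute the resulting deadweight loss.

37.54

Competitive equilibrium: 55.9 − 0.355Q = 1.65 + 0.7Q → Q* = 51.4218, P* = 37.6453.
With the tax, the buyer price exceeds the seller price by 8.9: (55.9 − 0.355Q) − (1.65 + 0.7Q) = 8.9 → Q' = 42.9858.
ΔQ = 51.4218 − 42.9858 = 8.436; the wedge equals the tax, 8.9.
The triangle = ½ × 8.436 × 8.9 = 37.54.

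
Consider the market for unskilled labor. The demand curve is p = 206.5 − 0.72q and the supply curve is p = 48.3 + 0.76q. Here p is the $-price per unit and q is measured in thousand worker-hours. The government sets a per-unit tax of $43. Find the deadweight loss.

Competitive equilibrium: 206.5 − 0.72q = 48.3 + 0.76q → q* = 106.8919, p* = 129.5378.
With the tax, the buyer price exceeds the seller price by 43: (206.5 − 0.72q) − (48.3 + 0.76q) = 43 → q' = 77.8378.
Δq = 106.8919 − 77.8378 = 29.0541; the wedge equals the tax, 43.
DWL = ½ × 29.0541 × 43 = $624.66 thousand.

$624.66 thousand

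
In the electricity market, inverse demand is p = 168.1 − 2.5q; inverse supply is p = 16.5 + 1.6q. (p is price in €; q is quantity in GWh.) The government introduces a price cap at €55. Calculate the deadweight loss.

€341.83

Competitive equilibrium: 168.1 − 2.5q = 16.5 + 1.6q → q* = 36.9756, p* = 75.661.
At the ceiling p = 55, quantity supplied = (55 − 16.5)/1.6 = 24.0625.
Willingness to pay at q' = 24.0625: 168.1 − 2.5·24.0625 = 107.9438.
Δq = 36.9756 − 24.0625 = 12.9131; wedge = 107.9438 − 55 = 52.9438.
Welfare loss = ½ × 12.9131 × 52.9438 = €341.83.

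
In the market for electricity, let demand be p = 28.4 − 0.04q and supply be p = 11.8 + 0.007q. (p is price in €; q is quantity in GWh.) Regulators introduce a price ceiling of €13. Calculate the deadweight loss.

€776.39

Competitive equilibrium: 28.4 − 0.04q = 11.8 + 0.007q → q* = 353.1915, p* = 14.2723.
At the ceiling p = 13, quantity supplied = (13 − 11.8)/0.007 = 171.4286.
Willingness to pay at q' = 171.4286: 28.4 − 0.04·171.4286 = 21.5429.
Δq = 353.1915 − 171.4286 = 181.7629; wedge = 21.5429 − 13 = 8.5429.
Deadweight loss = ½ × 181.7629 × 8.5429 = €776.39.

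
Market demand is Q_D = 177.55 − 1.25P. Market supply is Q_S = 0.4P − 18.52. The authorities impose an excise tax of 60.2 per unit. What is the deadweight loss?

In inverse form: demand P = 142.04 − 0.8Q, supply P = 46.3 + 2.5Q.
Competitive equilibrium: 142.04 − 0.8Q = 46.3 + 2.5Q → Q* = 29.0121, P* = 118.8303.
With the tax, the buyer price exceeds the seller price by 60.2: (142.04 − 0.8Q) − (46.3 + 2.5Q) = 60.2 → Q' = 10.7697.
ΔQ = 29.0121 − 10.7697 = 18.2424; the wedge equals the tax, 60.2.
Welfare loss = ½ × 18.2424 × 60.2 = 549.10.

549.10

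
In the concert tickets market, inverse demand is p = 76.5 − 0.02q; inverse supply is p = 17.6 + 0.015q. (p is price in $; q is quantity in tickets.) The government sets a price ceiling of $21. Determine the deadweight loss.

$37108.59

Competitive equilibrium: 76.5 − 0.02q = 17.6 + 0.015q → q* = 1682.85714, p* = 42.84286.
At the ceiling p = 21, quantity supplied = (21 − 17.6)/0.015 = 226.66667.
Willingness to pay at q' = 226.66667: 76.5 − 0.02·226.66667 = 71.96667.
Δq = 1682.85714 − 226.66667 = 1456.19047; wedge = 71.96667 − 21 = 50.96667.
DWL = ½ × 1456.19047 × 50.96667 = $37108.59.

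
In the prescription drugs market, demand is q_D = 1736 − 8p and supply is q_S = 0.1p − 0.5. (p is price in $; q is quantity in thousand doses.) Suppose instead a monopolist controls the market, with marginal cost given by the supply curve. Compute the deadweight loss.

In inverse form: demand p = 217 − 0.125q, supply p = 5 + 10q.
Competitive equilibrium: 217 − 0.125q = 5 + 10q → q* = 20.9383, p* = 214.3827.
Marginal revenue: MR = 217 − 0.25q. Set MR = MC: 217 − 0.25q = 5 + 10q → q_m = 20.6829.
Price p_m = 217 − 0.125·20.6829 = 214.4146; MC(q_m) = 5 + 10·20.6829 = 211.829.
Competitive q* = 20.9383, so Δq = 0.2554; wedge = 214.4146 − 211.829 = 2.5856.
DWL = ½ × 0.2554 × 2.5856 = $0.33 thousand.

$0.33 thousand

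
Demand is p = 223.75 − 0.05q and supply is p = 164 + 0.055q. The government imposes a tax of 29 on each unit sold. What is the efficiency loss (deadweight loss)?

Competitive equilibrium: 223.75 − 0.05q = 164 + 0.055q → q* = 569.0476, p* = 195.2976.
With the tax, the buyer price exceeds the seller price by 29: (223.75 − 0.05q) − (164 + 0.055q) = 29 → q' = 292.8571.
Δq = 569.0476 − 292.8571 = 276.1905; the wedge equals the tax, 29.
The triangle = ½ × 276.1905 × 29 = 4004.76.

4004.76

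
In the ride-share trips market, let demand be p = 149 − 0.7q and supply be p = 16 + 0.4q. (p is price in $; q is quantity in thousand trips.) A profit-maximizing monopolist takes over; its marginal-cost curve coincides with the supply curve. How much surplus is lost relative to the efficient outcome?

$1215.99 thousand

Competitive equilibrium: 149 − 0.7q = 16 + 0.4q → q* = 120.9091, p* = 64.3636.
Marginal revenue: MR = 149 − 1.4q. Set MR = MC: 149 − 1.4q = 16 + 0.4q → q_m = 73.8889.
Price p_m = 149 − 0.7·73.8889 = 97.2778; MC(q_m) = 16 + 0.4·73.8889 = 45.5556.
Competitive q* = 120.9091, so Δq = 47.0202; wedge = 97.2778 − 45.5556 = 51.7222.
Deadweight loss = ½ × 47.0202 × 51.7222 = $1215.99 thousand.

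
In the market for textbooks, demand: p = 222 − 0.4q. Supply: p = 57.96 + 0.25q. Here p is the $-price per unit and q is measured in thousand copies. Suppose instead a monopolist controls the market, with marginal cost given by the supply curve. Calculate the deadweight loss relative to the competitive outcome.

Competitive equilibrium: 222 − 0.4q = 57.96 + 0.25q → q* = 252.3692, p* = 121.0523.
Marginal revenue: MR = 222 − 0.8q. Set MR = MC: 222 − 0.8q = 57.96 + 0.25q → q_m = 156.2286.
Price p_m = 222 − 0.4·156.2286 = 159.5086; MC(q_m) = 57.96 + 0.25·156.2286 = 97.0172.
Competitive q* = 252.3692, so Δq = 96.1406; wedge = 159.5086 − 97.0172 = 62.4914.
The triangle = ½ × 96.1406 × 62.4914 = $3003.98 thousand.

$3003.98 thousand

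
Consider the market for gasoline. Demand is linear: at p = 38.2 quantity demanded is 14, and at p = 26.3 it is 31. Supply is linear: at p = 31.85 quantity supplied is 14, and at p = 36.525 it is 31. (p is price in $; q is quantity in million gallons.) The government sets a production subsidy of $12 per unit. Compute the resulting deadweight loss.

Demand slope = (26.3 − 38.2)/(31 − 14) = −0.7, so p = 48 − 0.7q.
Supply slope = (36.525 − 31.85)/(31 − 14) = 0.275, so p = 28 + 0.275q.
Competitive equilibrium: 48 − 0.7q = 28 + 0.275q → q* = 20.5128, p* = 33.641.
The subsidy lowers effective supply by 12: p = 16 + 0.275q.
New quantity: 48 − 0.7q = 16 + 0.275q → q' = 32.8205.
Overproduction Δq = 32.8205 − 20.5128 = 12.3077; wedge = subsidy = 12.
The triangle = ½ × 12.3077 × 12 = $73.85 million.

$73.85 million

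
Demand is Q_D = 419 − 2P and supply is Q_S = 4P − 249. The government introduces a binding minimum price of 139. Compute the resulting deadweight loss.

In inverse form: demand P = 209.5 − 0.5Q, supply P = 62.25 + 0.25Q.
Competitive equilibrium: 209.5 − 0.5Q = 62.25 + 0.25Q → Q* = 196.3333, P* = 111.3333.
At the floor P = 139, quantity demanded = (209.5 − 139)/0.5 = 141.
Sellers' marginal cost at Q' = 141: 62.25 + 0.25·141 = 97.5.
ΔQ = 196.3333 − 141 = 55.3333; wedge = 139 − 97.5 = 41.5.
The triangle = ½ × 55.3333 × 41.5 = 1148.17.

1148.17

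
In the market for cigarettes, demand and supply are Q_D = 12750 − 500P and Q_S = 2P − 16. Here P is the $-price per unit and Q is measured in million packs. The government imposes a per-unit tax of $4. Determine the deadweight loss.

In inverse form: demand P = 25.5 − 0.002Q, supply P = 8 + 0.5Q.
Competitive equilibrium: 25.5 − 0.002Q = 8 + 0.5Q → Q* = 34.8606, P* = 25.4303.
With the tax, the buyer price exceeds the seller price by 4: (25.5 − 0.002Q) − (8 + 0.5Q) = 4 → Q' = 26.8924.
ΔQ = 34.8606 − 26.8924 = 7.9682; the wedge equals the tax, 4.
The triangle = ½ × 7.9682 × 4 = $15.94 million.

$15.94 million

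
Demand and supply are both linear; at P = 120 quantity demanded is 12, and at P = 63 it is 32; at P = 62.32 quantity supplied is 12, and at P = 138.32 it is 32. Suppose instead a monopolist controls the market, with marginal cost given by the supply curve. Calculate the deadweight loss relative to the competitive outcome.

127.90

Demand slope = (63 − 120)/(32 − 12) = −2.85, so P = 154.2 − 2.85Q.
Supply slope = (138.32 − 62.32)/(32 − 12) = 3.8, so P = 16.72 + 3.8Q.
Competitive equilibrium: 154.2 − 2.85Q = 16.72 + 3.8Q → Q* = 20.6737, P* = 95.28.
Marginal revenue: MR = 154.2 − 5.7Q. Set MR = MC: 154.2 − 5.7Q = 16.72 + 3.8Q → Q_m = 14.4716.
Price P_m = 154.2 − 2.85·14.4716 = 112.9559; MC(Q_m) = 16.72 + 3.8·14.4716 = 71.7121.
Competitive Q* = 20.6737, so ΔQ = 6.2021; wedge = 112.9559 − 71.7121 = 41.2438.
The triangle = ½ × 6.2021 × 41.2438 = 127.90.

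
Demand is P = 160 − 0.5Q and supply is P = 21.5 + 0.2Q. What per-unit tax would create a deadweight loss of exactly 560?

28

Competitive equilibrium: 160 − 0.5Q = 21.5 + 0.2Q → Q* = 197.8571, P* = 61.0714.
A tax t gives ΔQ = t/0.7 and wedge t, so DWL = t²/1.4.
t²/1.4 = 560 → t² = 784 → t = 28.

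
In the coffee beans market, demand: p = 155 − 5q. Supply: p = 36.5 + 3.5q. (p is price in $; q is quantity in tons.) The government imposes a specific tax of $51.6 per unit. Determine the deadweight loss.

$156.62

Competitive equilibrium: 155 − 5q = 36.5 + 3.5q → q* = 13.9412, p* = 85.2941.
With the tax, the buyer price exceeds the seller price by 51.6: (155 − 5q) − (36.5 + 3.5q) = 51.6 → q' = 7.8706.
Δq = 13.9412 − 7.8706 = 6.0706; the wedge equals the tax, 51.6.
The triangle = ½ × 6.0706 × 51.6 = $156.62.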